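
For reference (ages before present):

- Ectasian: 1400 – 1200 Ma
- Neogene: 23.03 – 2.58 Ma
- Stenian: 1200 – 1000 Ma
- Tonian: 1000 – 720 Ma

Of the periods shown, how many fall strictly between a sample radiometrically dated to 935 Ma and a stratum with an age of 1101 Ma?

Checking each listed span, none has both start < 1101 Ma and end > 935 Ma — every period straddles one of the two dates or lies outside them — so the count is 0.

0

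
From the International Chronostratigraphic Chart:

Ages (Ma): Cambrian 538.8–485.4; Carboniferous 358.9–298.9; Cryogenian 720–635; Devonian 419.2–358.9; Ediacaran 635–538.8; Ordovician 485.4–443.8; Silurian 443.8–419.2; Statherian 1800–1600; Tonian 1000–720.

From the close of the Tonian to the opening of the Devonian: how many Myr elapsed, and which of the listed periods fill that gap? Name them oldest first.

End of Tonian = 720 Ma; start of Devonian = 419.2 Ma.
Gap = 720 − 419.2 = 300.8 Myr.
Periods wholly inside 720–419.2 Ma: Cryogenian (720–635), Ediacaran (635–538.8), Cambrian (538.8–485.4), Ordovician (485.4–443.8), Silurian (443.8–419.2).

300.8 million years; Cryogenian, Ediacaran, Cambrian, Ordovician, Silurian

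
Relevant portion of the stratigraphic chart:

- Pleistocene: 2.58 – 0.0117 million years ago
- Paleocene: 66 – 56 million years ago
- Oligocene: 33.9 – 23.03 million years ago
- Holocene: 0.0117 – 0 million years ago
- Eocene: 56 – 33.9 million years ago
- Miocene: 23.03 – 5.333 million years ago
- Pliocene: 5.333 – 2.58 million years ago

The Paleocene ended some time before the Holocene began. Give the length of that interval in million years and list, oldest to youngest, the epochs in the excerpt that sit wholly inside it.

55.9883 million years; Eocene, Oligocene, Miocene, Pliocene, Pleistocene

End of Paleocene = 56 Ma; start of Holocene = 0.0117 Ma.
Gap = 56 − 0.0117 = 55.9883 Myr.
Epochs wholly inside 56–0.0117 Ma: Eocene (56–33.9), Oligocene (33.9–23.03), Miocene (23.03–5.333), Pliocene (5.333–2.58), Pleistocene (2.58–0.0117).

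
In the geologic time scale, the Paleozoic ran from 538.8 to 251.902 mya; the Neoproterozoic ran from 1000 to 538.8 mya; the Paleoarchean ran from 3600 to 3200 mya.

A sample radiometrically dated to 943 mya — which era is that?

Neoproterozoic

943 Ma lies between 1000 and 538.8 Ma, so it falls in the Neoproterozoic.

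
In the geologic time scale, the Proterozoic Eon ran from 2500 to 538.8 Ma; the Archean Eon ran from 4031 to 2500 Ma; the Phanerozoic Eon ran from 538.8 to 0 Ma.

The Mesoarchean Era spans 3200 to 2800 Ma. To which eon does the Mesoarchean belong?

The Mesoarchean (3200–2800 Ma) lies entirely within 4031–2500 Ma, the Archean Eon.

Archean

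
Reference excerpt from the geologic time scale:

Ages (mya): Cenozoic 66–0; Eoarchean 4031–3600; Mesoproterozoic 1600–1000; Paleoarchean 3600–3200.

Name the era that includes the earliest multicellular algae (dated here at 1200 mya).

Mesoproterozoic

1200 Ma lies between 1600 and 1000 Ma, so it falls in the Mesoproterozoic.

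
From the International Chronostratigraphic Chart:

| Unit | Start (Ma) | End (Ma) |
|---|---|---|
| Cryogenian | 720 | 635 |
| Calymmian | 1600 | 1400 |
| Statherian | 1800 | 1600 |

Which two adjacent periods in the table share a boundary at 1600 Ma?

The Statherian ends at 1600 Ma and the Calymmian begins at 1600 Ma, so they share that boundary.

Statherian and Calymmian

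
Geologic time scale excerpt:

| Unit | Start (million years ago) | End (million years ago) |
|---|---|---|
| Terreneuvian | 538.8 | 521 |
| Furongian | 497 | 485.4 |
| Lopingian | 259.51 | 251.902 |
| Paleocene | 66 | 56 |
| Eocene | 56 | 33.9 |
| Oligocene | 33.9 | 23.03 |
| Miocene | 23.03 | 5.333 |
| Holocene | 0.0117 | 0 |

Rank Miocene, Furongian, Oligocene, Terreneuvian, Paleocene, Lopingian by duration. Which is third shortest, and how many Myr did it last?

Oligocene, 10.87 million years

Start − end for each: Miocene 23.03 − 5.333 = 17.697; Furongian 497 − 485.4 = 11.6; Oligocene 33.9 − 23.03 = 10.87; Terreneuvian 538.8 − 521 = 17.8; Paleocene 66 − 56 = 10; Lopingian 259.51 − 251.902 = 7.608.
Ranking these from shortest: Lopingian < Paleocene < Oligocene < Furongian < Miocene < Terreneuvian.
Position 3 in that ranking is Oligocene, which lasted 10.87 Myr.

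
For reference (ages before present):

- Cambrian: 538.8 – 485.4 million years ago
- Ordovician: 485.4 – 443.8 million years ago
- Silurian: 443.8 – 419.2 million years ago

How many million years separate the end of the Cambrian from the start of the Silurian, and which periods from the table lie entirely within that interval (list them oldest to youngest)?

41.6 million years; Ordovician

The Cambrian closes at 485.4 Ma and the Silurian opens at 443.8 Ma, so the interval is 485.4 − 443.8 = 41.6 Myr.
A period fits inside if it starts at or after 485.4 Ma and ends at or before 443.8 Ma; oldest first that gives Ordovician.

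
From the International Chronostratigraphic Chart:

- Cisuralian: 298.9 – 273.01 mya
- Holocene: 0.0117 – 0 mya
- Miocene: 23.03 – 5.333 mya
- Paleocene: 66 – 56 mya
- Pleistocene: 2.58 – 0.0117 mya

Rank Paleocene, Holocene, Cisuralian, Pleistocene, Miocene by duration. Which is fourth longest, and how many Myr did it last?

Durations: Paleocene 10; Holocene 0.0117; Cisuralian 25.89; Pleistocene 2.5683; Miocene 17.697 Myr.
Sorted longest-first: Cisuralian (25.89), Miocene (17.697), Paleocene (10), Pleistocene (2.5683), Holocene (0.0117).
The fourth longest is Pleistocene at 2.5683 Myr.

Pleistocene, 2.5683 million years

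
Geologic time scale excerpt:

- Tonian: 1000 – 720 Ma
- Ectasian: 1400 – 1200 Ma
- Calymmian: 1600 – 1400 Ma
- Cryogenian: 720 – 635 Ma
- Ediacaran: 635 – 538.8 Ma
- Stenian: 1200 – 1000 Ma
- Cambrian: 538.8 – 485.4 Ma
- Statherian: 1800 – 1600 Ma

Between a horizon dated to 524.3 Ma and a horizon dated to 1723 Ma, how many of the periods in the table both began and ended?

1723 Ma sits inside the Statherian (1800–1600) and 524.3 Ma inside the Cambrian (538.8–485.4); neither of those is wholly between the two dates.
The listed periods lying completely between them are Calymmian, Ectasian, Stenian, Tonian, Cryogenian, Ediacaran — 6 in all.

6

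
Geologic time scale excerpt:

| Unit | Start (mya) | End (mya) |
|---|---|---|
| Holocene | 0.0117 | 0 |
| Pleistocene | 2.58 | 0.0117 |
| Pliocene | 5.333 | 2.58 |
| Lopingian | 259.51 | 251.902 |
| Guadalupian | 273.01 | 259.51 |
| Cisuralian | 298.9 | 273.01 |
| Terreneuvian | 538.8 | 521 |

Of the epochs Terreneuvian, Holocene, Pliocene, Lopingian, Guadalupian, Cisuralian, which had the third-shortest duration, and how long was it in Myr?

Start − end for each: Terreneuvian 538.8 − 521 = 17.8; Holocene 0.0117 − 0 = 0.0117; Pliocene 5.333 − 2.58 = 2.753; Lopingian 259.51 − 251.902 = 7.608; Guadalupian 273.01 − 259.51 = 13.5; Cisuralian 298.9 − 273.01 = 25.89.
Ranking these from shortest: Holocene < Pliocene < Lopingian < Guadalupian < Terreneuvian < Cisuralian.
Position 3 in that ranking is Lopingian, which lasted 7.608 Myr.

Lopingian, 7.608 million years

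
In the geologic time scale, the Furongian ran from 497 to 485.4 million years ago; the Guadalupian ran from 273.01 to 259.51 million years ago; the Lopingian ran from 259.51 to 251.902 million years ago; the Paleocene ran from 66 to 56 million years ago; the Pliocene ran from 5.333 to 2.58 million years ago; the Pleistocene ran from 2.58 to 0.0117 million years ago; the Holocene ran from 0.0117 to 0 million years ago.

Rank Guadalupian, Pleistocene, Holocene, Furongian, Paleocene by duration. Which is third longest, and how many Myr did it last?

Durations: Guadalupian 13.5; Pleistocene 2.5683; Holocene 0.0117; Furongian 11.6; Paleocene 10 Myr.
Sorted longest-first: Guadalupian (13.5), Furongian (11.6), Paleocene (10), Pleistocene (2.5683), Holocene (0.0117).
The third longest is Paleocene at 10 Myr.

Paleocene, 10 million years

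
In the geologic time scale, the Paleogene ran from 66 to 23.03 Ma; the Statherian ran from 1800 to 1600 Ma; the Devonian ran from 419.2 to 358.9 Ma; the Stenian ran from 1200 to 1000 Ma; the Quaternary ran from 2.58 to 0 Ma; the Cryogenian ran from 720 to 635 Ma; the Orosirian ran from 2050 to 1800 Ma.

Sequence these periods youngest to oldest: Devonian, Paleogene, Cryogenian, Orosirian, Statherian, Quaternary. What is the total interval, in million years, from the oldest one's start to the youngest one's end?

Start ages (Ma): Orosirian 2050, Statherian 1800, Cryogenian 720, Devonian 419.2, Paleogene 66, Quaternary 2.58.
Ordered youngest to oldest: Quaternary, Paleogene, Devonian, Cryogenian, Statherian, Orosirian.
Span = 2050 − 0 = 2050 Myr.

Quaternary, Paleogene, Devonian, Cryogenian, Statherian, Orosirian; total span 2050 Myr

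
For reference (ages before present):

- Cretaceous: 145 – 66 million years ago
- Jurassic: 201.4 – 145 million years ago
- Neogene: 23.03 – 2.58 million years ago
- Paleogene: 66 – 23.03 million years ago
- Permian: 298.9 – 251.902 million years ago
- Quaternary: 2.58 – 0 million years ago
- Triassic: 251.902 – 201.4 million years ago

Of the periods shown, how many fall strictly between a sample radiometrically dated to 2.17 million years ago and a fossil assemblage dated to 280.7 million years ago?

5

The older date is 280.7 Ma and the younger is 2.17 Ma.
Periods with start < 280.7 and end > 2.17 Ma: Triassic (251.902–201.4), Jurassic (201.4–145), Cretaceous (145–66), Paleogene (66–23.03), Neogene (23.03–2.58).
That is 5 complete periods.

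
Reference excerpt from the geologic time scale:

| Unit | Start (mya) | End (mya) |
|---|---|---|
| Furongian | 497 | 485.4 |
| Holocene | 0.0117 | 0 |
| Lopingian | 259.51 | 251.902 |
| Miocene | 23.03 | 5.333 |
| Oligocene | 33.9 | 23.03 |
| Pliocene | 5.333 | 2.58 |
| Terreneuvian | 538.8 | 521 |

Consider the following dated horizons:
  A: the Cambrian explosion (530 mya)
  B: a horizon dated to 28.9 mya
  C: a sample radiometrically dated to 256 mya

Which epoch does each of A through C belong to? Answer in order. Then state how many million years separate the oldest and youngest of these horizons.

Match each age against the start–end ranges in the excerpt: A = 530 Ma → Terreneuvian (538.8–521); B = 28.9 Ma → Oligocene (33.9–23.03); C = 256 Ma → Lopingian (259.51–251.902).
The largest age is 530 Ma and the smallest is 28.9 Ma; their difference is 501.1 Myr.

A — Terreneuvian; B — Oligocene; C — Lopingian; span 501.1 million years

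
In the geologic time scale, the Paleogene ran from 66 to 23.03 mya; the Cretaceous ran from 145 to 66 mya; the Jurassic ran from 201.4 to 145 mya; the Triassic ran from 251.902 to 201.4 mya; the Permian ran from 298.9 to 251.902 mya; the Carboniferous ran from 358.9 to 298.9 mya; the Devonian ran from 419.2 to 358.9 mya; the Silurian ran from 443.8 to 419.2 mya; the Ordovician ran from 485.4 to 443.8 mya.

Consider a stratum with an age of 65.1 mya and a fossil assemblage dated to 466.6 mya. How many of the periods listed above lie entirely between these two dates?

7

The older date is 466.6 Ma and the younger is 65.1 Ma.
Periods with start < 466.6 and end > 65.1 Ma: Silurian (443.8–419.2), Devonian (419.2–358.9), Carboniferous (358.9–298.9), Permian (298.9–251.902), Triassic (251.902–201.4), Jurassic (201.4–145), Cretaceous (145–66).
That is 7 complete periods.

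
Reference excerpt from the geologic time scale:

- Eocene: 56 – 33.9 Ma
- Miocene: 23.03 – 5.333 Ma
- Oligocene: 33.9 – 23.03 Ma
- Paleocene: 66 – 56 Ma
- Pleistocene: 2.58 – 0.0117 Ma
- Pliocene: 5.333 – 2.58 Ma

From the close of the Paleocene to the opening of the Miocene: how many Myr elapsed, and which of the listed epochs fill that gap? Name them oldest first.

32.97 million years; Eocene, Oligocene

The Paleocene closes at 56 Ma and the Miocene opens at 23.03 Ma, so the interval is 56 − 23.03 = 32.97 Myr.
An epoch fits inside if it starts at or after 56 Ma and ends at or before 23.03 Ma; oldest first that gives Eocene, Oligocene.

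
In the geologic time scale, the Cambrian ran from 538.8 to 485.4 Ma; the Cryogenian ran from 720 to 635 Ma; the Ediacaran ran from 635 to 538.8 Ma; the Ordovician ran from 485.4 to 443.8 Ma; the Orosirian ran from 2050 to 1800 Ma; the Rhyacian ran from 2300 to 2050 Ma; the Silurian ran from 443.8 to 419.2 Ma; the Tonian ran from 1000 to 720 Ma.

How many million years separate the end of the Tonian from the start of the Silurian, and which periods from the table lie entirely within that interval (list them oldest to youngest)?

The Tonian closes at 720 Ma and the Silurian opens at 443.8 Ma, so the interval is 720 − 443.8 = 276.2 Myr.
A period fits inside if it starts at or after 720 Ma and ends at or before 443.8 Ma; oldest first that gives Cryogenian, Ediacaran, Cambrian, Ordovician.

276.2 million years; Cryogenian, Ediacaran, Cambrian, Ordovician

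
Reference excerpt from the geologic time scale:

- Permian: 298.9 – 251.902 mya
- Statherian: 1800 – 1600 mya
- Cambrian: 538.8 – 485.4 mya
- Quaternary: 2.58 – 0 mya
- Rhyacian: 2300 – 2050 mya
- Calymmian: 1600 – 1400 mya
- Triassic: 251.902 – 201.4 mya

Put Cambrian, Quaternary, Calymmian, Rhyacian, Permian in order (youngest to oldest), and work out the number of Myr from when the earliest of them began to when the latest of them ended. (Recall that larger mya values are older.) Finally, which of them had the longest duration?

Quaternary, Permian, Cambrian, Calymmian, Rhyacian; total span 2300 Myr; longest is Rhyacian

From the excerpt: Cambrian 538.8–485.4; Quaternary 2.58–0; Calymmian 1600–1400; Rhyacian 2300–2050; Permian 298.9–251.902 (Ma).
Larger Ma is earlier, so the oldest is Rhyacian and the youngest is Quaternary; youngest to oldest: Quaternary, Permian, Cambrian, Calymmian, Rhyacian.
Oldest start 2300 minus youngest end 0 gives 2300 Myr overall.
Individual lengths (start − end): Calymmian 200; Quaternary 2.58; Permian 46.998; Rhyacian 250; Cambrian 53.4. The largest is Rhyacian at 250 Myr.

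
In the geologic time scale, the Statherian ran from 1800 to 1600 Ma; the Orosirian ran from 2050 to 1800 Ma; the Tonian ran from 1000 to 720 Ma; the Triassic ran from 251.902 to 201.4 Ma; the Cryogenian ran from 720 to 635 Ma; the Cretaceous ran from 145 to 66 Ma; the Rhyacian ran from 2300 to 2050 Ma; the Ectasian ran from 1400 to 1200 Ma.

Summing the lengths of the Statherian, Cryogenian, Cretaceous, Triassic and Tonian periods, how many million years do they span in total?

Each duration: Statherian = 200; Cryogenian = 85; Cretaceous = 79; Triassic = 50.502; Tonian = 280.
Sum: 200 + 85 + 79 + 50.502 + 280 = 694.502 Myr.

694.502 million years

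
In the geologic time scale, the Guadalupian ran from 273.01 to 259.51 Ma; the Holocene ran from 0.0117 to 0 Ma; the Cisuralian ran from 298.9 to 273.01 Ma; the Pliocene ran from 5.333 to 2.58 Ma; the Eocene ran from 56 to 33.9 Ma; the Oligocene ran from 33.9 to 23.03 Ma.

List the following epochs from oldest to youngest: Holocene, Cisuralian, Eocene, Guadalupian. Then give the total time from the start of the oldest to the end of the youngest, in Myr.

Start ages (Ma): Cisuralian 298.9, Guadalupian 273.01, Eocene 56, Holocene 0.0117.
Ordered oldest to youngest: Cisuralian, Guadalupian, Eocene, Holocene.
Span = 298.9 − 0 = 298.9 Myr.

Cisuralian → Guadalupian → Eocene → Holocene; total span 298.9 Myr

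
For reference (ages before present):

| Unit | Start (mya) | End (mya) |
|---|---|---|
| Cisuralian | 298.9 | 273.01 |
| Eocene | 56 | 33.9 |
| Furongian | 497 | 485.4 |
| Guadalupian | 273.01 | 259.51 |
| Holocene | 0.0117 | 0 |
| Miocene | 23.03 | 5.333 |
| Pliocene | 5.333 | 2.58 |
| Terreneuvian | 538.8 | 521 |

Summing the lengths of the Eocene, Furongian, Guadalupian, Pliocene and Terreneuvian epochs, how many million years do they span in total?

Each duration: Eocene = 22.1; Furongian = 11.6; Guadalupian = 13.5; Pliocene = 2.753; Terreneuvian = 17.8.
Sum: 22.1 + 11.6 + 13.5 + 2.753 + 17.8 = 67.753 Myr.

67.753 million years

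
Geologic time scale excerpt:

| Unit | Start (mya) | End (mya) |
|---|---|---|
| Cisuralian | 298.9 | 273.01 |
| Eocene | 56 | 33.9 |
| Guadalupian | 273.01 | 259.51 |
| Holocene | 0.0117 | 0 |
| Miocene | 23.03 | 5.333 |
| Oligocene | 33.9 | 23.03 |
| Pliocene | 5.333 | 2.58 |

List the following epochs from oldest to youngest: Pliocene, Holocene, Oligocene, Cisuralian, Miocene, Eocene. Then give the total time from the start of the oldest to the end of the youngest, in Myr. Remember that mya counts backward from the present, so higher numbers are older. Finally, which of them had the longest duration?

From the excerpt: Pliocene 5.333–2.58; Holocene 0.0117–0; Oligocene 33.9–23.03; Cisuralian 298.9–273.01; Miocene 23.03–5.333; Eocene 56–33.9 (Ma).
Larger Ma is earlier, so the oldest is Cisuralian and the youngest is Holocene; oldest to youngest: Cisuralian, Eocene, Oligocene, Miocene, Pliocene, Holocene.
Oldest start 298.9 minus youngest end 0 gives 298.9 Myr overall.
Individual lengths (start − end): Pliocene 2.753; Holocene 0.0117; Eocene 22.1; Cisuralian 25.89; Oligocene 10.87; Miocene 17.697. The largest is Cisuralian at 25.89 Myr.

Cisuralian, Eocene, Oligocene, Miocene, Pliocene, Holocene; total span 298.9 Myr; longest is Cisuralian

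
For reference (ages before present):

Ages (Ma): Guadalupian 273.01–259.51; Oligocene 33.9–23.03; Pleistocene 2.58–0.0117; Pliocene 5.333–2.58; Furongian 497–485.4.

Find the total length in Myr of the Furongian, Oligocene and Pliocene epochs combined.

25.223 million years

Duration is start − end for each: (497 − 485.4) + (33.9 − 23.03) + (5.333 − 2.58).
That is 11.6 + 10.87 + 2.753, which totals 25.223 million years.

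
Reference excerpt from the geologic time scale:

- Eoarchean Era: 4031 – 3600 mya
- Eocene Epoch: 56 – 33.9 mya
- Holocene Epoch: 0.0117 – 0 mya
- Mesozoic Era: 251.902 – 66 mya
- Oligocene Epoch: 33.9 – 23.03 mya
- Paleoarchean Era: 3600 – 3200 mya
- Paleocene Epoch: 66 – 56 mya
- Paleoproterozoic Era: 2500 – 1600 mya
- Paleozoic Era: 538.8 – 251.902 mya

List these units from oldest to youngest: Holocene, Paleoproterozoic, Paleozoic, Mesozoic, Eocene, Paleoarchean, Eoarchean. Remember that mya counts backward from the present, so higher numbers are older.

Read off each span (Ma): Holocene 0.0117–0; Paleoproterozoic 2500–1600; Paleozoic 538.8–251.902; Mesozoic 251.902–66; Eocene 56–33.9; Paleoarchean 3600–3200; Eoarchean 4031–3600.
Larger Ma is older, so oldest→youngest is Eoarchean, Paleoarchean, Paleoproterozoic, Paleozoic, Mesozoic, Eocene, Holocene.

Eoarchean, then Paleoarchean, then Paleoproterozoic, then Paleozoic, then Mesozoic, then Eocene, then Holocene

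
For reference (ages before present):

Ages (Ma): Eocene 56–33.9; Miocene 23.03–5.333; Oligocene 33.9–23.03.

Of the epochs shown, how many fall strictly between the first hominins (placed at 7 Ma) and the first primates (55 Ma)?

55 Ma sits inside the Eocene (56–33.9) and 7 Ma inside the Miocene (23.03–5.333); neither of those is wholly between the two dates.
The listed epochs lying completely between them are Oligocene — 1 in all.

1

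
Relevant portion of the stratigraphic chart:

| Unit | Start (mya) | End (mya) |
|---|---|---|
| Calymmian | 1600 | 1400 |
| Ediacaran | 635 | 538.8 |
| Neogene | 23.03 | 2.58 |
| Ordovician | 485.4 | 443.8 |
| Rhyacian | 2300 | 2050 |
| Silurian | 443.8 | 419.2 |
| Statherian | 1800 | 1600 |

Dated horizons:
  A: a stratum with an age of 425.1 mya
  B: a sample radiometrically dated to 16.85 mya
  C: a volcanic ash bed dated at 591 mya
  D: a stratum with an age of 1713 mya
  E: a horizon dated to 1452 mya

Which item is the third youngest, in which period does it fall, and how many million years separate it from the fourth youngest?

C, in the Ediacaran; 861 million years to E

Smaller Ma means younger, so youngest first: B 16.85 < A 425.1 < C 591 < E 1452 < D 1713.
Counting 3 along gives C (591 Ma); the excerpt puts that inside the Ediacaran, 635–538.8 Ma.
Next in line is E (1452 Ma), and 1452 − 591 = 861 Myr.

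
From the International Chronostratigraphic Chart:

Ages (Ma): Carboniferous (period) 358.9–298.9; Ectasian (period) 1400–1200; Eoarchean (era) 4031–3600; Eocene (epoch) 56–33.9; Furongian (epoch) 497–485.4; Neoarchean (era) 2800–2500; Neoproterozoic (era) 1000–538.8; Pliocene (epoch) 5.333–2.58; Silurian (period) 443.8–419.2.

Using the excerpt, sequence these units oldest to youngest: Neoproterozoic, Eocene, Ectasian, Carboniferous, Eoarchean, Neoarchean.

Eoarchean, Neoarchean, Ectasian, Neoproterozoic, Carboniferous, Eocene

Sorting by start age (descending Ma, since larger Ma = older): Eoarchean began 4031, Neoarchean began 2800, Ectasian began 1400, Neoproterozoic began 1000, Carboniferous began 358.9, Eocene began 56.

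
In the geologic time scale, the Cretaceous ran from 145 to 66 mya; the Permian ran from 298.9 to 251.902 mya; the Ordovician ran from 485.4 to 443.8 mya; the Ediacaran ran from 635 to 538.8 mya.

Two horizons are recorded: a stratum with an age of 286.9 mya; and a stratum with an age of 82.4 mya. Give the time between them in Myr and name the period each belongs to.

Elapsed time: 286.9 − 82.4 = 204.5 Myr.
286.9 Ma lies within 298.9–251.902 Ma: Permian.
82.4 Ma lies within 145–66 Ma: Cretaceous.

204.5 million years apart; the first in the Permian, the second in the Cretaceous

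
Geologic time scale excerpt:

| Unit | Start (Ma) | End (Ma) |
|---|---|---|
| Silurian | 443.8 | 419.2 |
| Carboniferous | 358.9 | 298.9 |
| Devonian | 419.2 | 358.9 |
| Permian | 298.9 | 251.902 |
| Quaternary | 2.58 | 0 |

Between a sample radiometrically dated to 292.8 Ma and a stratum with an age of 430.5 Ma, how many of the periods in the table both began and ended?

430.5 Ma sits inside the Silurian (443.8–419.2) and 292.8 Ma inside the Permian (298.9–251.902); neither of those is wholly between the two dates.
The listed periods lying completely between them are Devonian, Carboniferous — 2 in all.

2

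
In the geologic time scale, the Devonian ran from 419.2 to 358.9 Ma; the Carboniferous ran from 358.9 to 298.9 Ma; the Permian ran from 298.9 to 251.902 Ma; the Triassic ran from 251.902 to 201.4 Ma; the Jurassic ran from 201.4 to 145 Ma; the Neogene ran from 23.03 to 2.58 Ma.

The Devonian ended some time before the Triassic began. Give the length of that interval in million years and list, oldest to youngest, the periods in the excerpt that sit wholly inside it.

106.998 million years; Carboniferous, Permian

The Devonian closes at 358.9 Ma and the Triassic opens at 251.902 Ma, so the interval is 358.9 − 251.902 = 106.998 Myr.
A period fits inside if it starts at or after 358.9 Ma and ends at or before 251.902 Ma; oldest first that gives Carboniferous, Permian.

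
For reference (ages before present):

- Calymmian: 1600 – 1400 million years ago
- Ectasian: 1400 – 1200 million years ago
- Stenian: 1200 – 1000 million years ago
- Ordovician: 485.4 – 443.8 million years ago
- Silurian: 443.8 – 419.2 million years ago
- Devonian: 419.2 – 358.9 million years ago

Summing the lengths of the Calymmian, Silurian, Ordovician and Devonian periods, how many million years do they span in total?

Duration is start − end for each: (1600 − 1400) + (443.8 − 419.2) + (485.4 − 443.8) + (419.2 − 358.9).
That is 200 + 24.6 + 41.6 + 60.3, which totals 326.5 million years.

326.5 million years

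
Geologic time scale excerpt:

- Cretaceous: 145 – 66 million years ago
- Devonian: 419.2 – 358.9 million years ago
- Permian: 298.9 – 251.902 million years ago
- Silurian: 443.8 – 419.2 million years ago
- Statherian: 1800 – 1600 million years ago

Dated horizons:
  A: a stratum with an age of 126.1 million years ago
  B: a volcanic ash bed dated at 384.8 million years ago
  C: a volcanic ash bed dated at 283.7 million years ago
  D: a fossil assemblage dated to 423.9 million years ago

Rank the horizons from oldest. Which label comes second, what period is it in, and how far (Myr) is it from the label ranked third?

B, in the Devonian; 101.1 million years to C

Larger Ma means older, so oldest first: D 423.9 > B 384.8 > C 283.7 > A 126.1.
Counting 2 along gives B (384.8 Ma); the excerpt puts that inside the Devonian, 419.2–358.9 Ma.
Next in line is C (283.7 Ma), and 384.8 − 283.7 = 101.1 Myr.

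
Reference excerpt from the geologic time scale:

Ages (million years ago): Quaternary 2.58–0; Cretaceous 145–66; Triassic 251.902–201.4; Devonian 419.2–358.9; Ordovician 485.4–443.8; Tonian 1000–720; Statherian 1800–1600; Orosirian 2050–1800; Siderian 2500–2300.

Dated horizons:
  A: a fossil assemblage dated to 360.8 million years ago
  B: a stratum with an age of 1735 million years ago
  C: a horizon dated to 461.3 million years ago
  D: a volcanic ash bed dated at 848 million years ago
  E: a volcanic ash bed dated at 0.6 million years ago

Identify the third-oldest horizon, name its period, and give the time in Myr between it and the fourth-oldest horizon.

C, in the Ordovician; 100.5 million years to A

Sorted oldest-first by Ma: B (1735), D (848), C (461.3), A (360.8), E (0.6).
The third oldest is C at 461.3 Ma, which lies in 485.4–443.8 Ma: the Ordovician.
The fourth oldest is A at 360.8 Ma; separation = |461.3 − 360.8| = 100.5 Myr.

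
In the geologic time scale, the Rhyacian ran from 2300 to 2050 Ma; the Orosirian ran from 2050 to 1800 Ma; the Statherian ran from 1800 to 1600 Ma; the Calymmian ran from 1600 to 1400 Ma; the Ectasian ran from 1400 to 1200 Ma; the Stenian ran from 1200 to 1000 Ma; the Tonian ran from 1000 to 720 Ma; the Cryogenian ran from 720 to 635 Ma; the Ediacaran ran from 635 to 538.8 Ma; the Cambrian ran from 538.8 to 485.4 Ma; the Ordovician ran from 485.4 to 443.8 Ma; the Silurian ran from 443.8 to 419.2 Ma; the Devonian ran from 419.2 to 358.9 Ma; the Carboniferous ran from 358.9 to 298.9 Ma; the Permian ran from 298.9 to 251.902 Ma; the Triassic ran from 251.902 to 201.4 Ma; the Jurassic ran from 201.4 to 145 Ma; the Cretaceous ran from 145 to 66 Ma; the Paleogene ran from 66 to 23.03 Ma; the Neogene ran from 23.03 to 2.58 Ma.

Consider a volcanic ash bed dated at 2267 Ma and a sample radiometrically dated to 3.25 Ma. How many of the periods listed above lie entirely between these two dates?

The older date is 2267 Ma and the younger is 3.25 Ma.
Periods with start < 2267 and end > 3.25 Ma: Orosirian (2050–1800), Statherian (1800–1600), Calymmian (1600–1400), Ectasian (1400–1200), Stenian (1200–1000), Tonian (1000–720), Cryogenian (720–635), Ediacaran (635–538.8), Cambrian (538.8–485.4), Ordovician (485.4–443.8), Silurian (443.8–419.2), Devonian (419.2–358.9), Carboniferous (358.9–298.9), Permian (298.9–251.902), Triassic (251.902–201.4), Jurassic (201.4–145), Cretaceous (145–66), Paleogene (66–23.03).
That is 18 complete periods.

18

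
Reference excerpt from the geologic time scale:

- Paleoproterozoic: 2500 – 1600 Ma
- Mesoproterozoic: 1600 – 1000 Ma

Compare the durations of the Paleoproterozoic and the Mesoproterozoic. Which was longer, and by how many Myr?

Paleoproterozoic: 2500 − 1600 = 900 Myr.
Mesoproterozoic: 1600 − 1000 = 600 Myr.
Difference: 900 − 600 = 300 Myr, so the Paleoproterozoic was longer.

Paleoproterozoic, by 300 million years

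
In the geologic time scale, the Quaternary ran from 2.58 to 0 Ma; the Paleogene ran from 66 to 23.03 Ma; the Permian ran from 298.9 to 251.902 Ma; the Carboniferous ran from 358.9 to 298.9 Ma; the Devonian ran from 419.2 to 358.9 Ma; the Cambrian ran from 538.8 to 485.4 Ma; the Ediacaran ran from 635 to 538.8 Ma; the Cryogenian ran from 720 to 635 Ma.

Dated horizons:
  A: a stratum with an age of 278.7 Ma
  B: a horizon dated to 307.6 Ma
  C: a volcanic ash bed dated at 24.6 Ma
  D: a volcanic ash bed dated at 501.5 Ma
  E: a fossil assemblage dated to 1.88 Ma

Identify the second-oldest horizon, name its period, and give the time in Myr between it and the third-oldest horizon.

B, in the Carboniferous; 28.9 million years to A

Sorted oldest-first by Ma: D (501.5), B (307.6), A (278.7), C (24.6), E (1.88).
The second oldest is B at 307.6 Ma, which lies in 358.9–298.9 Ma: the Carboniferous.
The third oldest is A at 278.7 Ma; separation = |307.6 − 278.7| = 28.9 Myr.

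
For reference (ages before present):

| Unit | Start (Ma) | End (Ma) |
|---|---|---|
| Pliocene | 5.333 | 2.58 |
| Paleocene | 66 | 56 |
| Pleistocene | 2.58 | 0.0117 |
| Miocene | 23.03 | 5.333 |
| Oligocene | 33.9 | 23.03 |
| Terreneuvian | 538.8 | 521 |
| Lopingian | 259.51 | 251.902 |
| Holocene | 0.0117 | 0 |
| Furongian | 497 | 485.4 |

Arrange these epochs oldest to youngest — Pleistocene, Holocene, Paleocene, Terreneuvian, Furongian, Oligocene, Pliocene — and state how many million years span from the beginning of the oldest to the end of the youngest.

Terreneuvian, Furongian, Paleocene, Oligocene, Pliocene, Pleistocene, Holocene; total span 538.8 Myr

Start ages (Ma): Terreneuvian 538.8, Furongian 497, Paleocene 66, Oligocene 33.9, Pliocene 5.333, Pleistocene 2.58, Holocene 0.0117.
Ordered oldest to youngest: Terreneuvian, Furongian, Paleocene, Oligocene, Pliocene, Pleistocene, Holocene.
Span = 538.8 − 0 = 538.8 Myr.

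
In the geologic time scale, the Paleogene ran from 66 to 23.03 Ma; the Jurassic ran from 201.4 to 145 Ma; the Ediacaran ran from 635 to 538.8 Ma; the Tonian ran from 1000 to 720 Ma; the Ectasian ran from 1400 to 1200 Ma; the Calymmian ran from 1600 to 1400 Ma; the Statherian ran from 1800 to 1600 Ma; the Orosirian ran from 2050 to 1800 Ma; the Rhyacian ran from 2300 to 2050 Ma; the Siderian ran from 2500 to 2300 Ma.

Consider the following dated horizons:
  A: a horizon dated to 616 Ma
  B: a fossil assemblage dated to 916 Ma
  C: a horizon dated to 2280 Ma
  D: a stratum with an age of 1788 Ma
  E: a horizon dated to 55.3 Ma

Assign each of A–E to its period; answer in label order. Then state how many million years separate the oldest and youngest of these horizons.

A — Ediacaran; B — Tonian; C — Rhyacian; D — Statherian; E — Paleogene; span 2224.7 million years

Match each age against the start–end ranges in the excerpt: A = 616 Ma → Ediacaran (635–538.8); B = 916 Ma → Tonian (1000–720); C = 2280 Ma → Rhyacian (2300–2050); D = 1788 Ma → Statherian (1800–1600); E = 55.3 Ma → Paleogene (66–23.03).
The largest age is 2280 Ma and the smallest is 55.3 Ma; their difference is 2224.7 Myr.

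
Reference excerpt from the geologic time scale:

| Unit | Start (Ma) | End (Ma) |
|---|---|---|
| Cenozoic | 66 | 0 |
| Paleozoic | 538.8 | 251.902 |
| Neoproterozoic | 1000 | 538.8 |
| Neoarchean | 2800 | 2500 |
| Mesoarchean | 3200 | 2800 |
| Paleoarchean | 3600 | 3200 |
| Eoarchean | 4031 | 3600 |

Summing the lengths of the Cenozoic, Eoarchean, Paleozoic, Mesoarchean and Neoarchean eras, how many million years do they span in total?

Duration is start − end for each: (66 − 0) + (4031 − 3600) + (538.8 − 251.902) + (3200 − 2800) + (2800 − 2500).
That is 66 + 431 + 286.898 + 400 + 300, which totals 1483.898 million years.

1483.898 million years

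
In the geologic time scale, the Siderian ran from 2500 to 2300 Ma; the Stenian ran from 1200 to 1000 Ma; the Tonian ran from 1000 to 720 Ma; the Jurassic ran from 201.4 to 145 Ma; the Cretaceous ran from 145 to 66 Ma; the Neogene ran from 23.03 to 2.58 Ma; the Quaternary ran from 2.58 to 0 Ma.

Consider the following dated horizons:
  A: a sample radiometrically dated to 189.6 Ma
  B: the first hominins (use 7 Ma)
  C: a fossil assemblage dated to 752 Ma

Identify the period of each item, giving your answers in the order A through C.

A — Jurassic; B — Neogene; C — Tonian

A: 189.6 Ma lies in 201.4–145 Ma, so Jurassic.
B: 7 Ma lies in 23.03–2.58 Ma, so Neogene.
C: 752 Ma lies in 1000–720 Ma, so Tonian.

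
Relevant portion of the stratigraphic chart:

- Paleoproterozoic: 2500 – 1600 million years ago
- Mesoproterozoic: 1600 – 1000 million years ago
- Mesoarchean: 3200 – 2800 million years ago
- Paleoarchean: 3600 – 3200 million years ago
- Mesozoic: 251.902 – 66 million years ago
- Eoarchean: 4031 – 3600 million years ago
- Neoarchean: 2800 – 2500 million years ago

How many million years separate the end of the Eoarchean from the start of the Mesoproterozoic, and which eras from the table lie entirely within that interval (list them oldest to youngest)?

End of Eoarchean = 3600 Ma; start of Mesoproterozoic = 1600 Ma.
Gap = 3600 − 1600 = 2000 Myr.
Eras wholly inside 3600–1600 Ma: Paleoarchean (3600–3200), Mesoarchean (3200–2800), Neoarchean (2800–2500), Paleoproterozoic (2500–1600).

2000 million years; Paleoarchean, Mesoarchean, Neoarchean, Paleoproterozoic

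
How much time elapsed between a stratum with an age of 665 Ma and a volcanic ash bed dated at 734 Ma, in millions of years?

69 million years

734 − 665 = 69 million years.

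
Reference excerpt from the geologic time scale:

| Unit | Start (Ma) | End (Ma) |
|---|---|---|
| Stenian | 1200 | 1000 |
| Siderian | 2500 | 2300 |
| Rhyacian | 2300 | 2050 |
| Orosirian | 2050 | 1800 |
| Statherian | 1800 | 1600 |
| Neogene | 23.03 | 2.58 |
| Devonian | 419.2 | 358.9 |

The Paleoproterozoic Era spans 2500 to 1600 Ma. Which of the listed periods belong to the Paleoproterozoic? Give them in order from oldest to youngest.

Periods with both bounds inside 2500–1600 Ma: Siderian (2500–2300), Rhyacian (2300–2050), Orosirian (2050–1800), Statherian (1800–1600).

Siderian, Rhyacian, Orosirian, Statherian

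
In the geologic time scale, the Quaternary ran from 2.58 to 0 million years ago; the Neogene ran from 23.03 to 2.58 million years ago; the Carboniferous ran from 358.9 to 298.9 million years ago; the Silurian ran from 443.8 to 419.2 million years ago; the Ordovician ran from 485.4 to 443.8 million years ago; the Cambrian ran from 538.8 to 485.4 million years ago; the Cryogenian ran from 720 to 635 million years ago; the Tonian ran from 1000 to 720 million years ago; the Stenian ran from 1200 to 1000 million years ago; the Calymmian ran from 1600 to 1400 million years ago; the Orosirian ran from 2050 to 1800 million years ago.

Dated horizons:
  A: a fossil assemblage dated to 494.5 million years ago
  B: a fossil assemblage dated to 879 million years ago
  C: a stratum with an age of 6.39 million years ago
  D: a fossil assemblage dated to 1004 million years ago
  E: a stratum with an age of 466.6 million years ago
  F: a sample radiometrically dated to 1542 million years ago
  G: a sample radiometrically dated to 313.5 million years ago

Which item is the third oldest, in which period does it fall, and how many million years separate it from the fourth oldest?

Larger Ma means older, so oldest first: F 1542 > D 1004 > B 879 > A 494.5 > E 466.6 > G 313.5 > C 6.39.
Counting 3 along gives B (879 Ma); the excerpt puts that inside the Tonian, 1000–720 Ma.
Next in line is A (494.5 Ma), and 879 − 494.5 = 384.5 Myr.

B, in the Tonian; 384.5 million years to A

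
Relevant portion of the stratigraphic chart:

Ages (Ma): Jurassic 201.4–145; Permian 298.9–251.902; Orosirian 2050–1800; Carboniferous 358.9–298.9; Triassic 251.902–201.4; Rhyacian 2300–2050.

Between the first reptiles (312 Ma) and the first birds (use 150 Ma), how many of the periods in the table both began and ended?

2

The older date is 312 Ma and the younger is 150 Ma.
Periods with start < 312 and end > 150 Ma: Permian (298.9–251.902), Triassic (251.902–201.4).
That is 2 complete periods.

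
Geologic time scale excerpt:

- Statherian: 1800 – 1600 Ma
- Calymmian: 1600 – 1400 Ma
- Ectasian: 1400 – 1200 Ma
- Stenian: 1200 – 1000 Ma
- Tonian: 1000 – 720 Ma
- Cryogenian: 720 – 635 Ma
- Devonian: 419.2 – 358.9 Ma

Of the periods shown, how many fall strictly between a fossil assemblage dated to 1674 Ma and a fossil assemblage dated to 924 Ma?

3

1674 Ma sits inside the Statherian (1800–1600) and 924 Ma inside the Tonian (1000–720); neither of those is wholly between the two dates.
The listed periods lying completely between them are Calymmian, Ectasian, Stenian — 3 in all.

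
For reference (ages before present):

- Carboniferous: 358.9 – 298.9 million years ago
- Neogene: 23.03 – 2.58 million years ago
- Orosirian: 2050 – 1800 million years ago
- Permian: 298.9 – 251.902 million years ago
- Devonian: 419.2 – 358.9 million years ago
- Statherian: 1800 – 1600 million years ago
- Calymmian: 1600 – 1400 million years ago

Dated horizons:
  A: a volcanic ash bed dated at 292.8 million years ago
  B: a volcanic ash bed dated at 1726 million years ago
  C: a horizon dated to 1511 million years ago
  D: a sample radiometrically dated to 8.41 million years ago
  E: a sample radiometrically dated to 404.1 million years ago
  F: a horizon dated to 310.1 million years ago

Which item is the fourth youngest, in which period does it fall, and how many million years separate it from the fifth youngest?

E, in the Devonian; 1106.9 million years to C

Smaller Ma means younger, so youngest first: D 8.41 < A 292.8 < F 310.1 < E 404.1 < C 1511 < B 1726.
Counting 4 along gives E (404.1 Ma); the excerpt puts that inside the Devonian, 419.2–358.9 Ma.
Next in line is C (1511 Ma), and 1511 − 404.1 = 1106.9 Myr.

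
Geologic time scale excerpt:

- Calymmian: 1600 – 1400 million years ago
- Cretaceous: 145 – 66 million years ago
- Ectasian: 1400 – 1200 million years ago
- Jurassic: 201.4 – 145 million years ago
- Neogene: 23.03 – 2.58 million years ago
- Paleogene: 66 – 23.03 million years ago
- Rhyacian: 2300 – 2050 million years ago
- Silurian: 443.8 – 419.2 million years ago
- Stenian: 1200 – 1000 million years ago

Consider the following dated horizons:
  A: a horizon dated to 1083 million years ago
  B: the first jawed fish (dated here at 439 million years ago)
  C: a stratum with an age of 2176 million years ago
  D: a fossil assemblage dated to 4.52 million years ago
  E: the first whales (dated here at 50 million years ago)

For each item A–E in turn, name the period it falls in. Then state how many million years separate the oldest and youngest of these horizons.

A — Stenian; B — Silurian; C — Rhyacian; D — Neogene; E — Paleogene; span 2171.48 million years

Match each age against the start–end ranges in the excerpt: A = 1083 Ma → Stenian (1200–1000); B = 439 Ma → Silurian (443.8–419.2); C = 2176 Ma → Rhyacian (2300–2050); D = 4.52 Ma → Neogene (23.03–2.58); E = 50 Ma → Paleogene (66–23.03).
The largest age is 2176 Ma and the smallest is 4.52 Ma; their difference is 2171.48 Myr.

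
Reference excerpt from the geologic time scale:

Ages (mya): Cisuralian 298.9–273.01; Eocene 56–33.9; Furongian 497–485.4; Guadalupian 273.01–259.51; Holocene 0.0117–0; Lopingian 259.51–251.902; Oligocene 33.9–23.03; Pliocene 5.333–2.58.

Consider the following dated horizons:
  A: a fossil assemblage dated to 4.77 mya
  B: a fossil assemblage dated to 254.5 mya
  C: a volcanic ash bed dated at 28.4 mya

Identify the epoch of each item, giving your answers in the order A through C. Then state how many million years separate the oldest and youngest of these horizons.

A — Pliocene; B — Lopingian; C — Oligocene; span 249.73 million years

Match each age against the start–end ranges in the excerpt: A = 4.77 Ma → Pliocene (5.333–2.58); B = 254.5 Ma → Lopingian (259.51–251.902); C = 28.4 Ma → Oligocene (33.9–23.03).
The largest age is 254.5 Ma and the smallest is 4.77 Ma; their difference is 249.73 Myr.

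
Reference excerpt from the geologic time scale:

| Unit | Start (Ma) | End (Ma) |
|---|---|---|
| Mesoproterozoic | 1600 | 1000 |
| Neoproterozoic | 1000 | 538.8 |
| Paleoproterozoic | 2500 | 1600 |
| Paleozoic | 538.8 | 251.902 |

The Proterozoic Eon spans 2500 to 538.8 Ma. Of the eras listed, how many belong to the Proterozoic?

Eras inside 2500–538.8 Ma: Paleoproterozoic, Mesoproterozoic, Neoproterozoic — 3 in total.

3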